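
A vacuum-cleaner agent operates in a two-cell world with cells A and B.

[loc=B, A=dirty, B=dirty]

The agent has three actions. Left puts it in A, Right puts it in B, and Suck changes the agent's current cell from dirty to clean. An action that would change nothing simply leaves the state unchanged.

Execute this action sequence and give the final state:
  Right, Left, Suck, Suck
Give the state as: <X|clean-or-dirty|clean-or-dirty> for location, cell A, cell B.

[1] after Right: <B|dirty|dirty>
[2] after Left: <A|dirty|dirty>
[3] after Suck: <A|clean|dirty>
[4] after Suck: <A|clean|dirty>

<A|clean|dirty>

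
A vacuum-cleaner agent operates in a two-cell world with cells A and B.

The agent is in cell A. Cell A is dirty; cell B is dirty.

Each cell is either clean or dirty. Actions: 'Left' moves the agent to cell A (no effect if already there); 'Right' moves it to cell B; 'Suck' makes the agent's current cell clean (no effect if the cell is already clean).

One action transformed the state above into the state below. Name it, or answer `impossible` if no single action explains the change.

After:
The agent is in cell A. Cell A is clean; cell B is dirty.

try  Left: in A — A dirty, B dirty
try Right: in B — A dirty, B dirty
try  Suck: in A — A clean, B dirty  ← match

Suck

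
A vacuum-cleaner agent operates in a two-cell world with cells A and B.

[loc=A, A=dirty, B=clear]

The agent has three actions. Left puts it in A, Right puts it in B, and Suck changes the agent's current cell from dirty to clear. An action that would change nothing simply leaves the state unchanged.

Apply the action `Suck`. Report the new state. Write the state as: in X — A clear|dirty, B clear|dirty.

in A — A clear, B clear

start: in A — A dirty, B clear
t=1 Suck ⇒ in A — A clear, B clear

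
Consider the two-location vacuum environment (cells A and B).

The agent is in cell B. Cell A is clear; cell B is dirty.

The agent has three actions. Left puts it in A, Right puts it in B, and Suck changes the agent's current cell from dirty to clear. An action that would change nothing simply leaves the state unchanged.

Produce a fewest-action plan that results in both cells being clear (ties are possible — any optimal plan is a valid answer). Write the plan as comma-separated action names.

1. Suck → <B|clear|clear>
min 1: B is dirty, one Suck

Suck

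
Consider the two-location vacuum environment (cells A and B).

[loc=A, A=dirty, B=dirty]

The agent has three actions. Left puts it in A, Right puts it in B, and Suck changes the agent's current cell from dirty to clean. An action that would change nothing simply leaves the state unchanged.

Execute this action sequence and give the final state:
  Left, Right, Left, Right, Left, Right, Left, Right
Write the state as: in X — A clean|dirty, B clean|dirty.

[1] after Left: in A — A dirty, B dirty
[2] after Right: in B — A dirty, B dirty
[3] after Left: in A — A dirty, B dirty
[4] after Right: in B — A dirty, B dirty
[5] after Left: in A — A dirty, B dirty
[6] after Right: in B — A dirty, B dirty
[7] after Left: in A — A dirty, B dirty
[8] after Right: in B — A dirty, B dirty

in B — A dirty, B dirty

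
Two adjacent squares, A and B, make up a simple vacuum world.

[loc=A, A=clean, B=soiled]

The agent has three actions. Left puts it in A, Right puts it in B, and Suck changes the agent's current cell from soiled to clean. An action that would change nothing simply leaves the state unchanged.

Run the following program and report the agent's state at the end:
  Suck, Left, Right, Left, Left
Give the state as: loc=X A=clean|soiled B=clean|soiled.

loc=A A=clean B=soiled

[1] after Suck: loc=A A=clean B=soiled
[2] after Left: loc=A A=clean B=soiled
[3] after Right: loc=B A=clean B=soiled
[4] after Left: loc=A A=clean B=soiled
[5] after Left: loc=A A=clean B=soiled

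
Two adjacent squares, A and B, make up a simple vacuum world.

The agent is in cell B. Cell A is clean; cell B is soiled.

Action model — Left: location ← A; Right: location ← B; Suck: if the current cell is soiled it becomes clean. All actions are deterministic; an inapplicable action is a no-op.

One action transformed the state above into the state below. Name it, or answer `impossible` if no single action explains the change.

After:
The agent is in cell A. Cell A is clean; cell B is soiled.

try  Left: loc=A A=clean B=soiled  ← match
try Right: loc=B A=clean B=soiled
try  Suck: loc=B A=clean B=clean

Left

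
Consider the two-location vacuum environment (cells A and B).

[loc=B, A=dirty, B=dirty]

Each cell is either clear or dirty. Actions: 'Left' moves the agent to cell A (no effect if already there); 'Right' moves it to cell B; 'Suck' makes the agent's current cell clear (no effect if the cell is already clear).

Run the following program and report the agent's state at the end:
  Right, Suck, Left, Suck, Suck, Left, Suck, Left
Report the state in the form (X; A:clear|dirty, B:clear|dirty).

(A; A:clear, B:clear)

1) do Right; now (B; A:dirty, B:dirty)
2) do Suck; now (B; A:dirty, B:clear)
3) do Left; now (A; A:dirty, B:clear)
4) do Suck; now (A; A:clear, B:clear)
5) do Suck; now (A; A:clear, B:clear)
6) do Left; now (A; A:clear, B:clear)
7) do Suck; now (A; A:clear, B:clear)
8) do Left; now (A; A:clear, B:clear)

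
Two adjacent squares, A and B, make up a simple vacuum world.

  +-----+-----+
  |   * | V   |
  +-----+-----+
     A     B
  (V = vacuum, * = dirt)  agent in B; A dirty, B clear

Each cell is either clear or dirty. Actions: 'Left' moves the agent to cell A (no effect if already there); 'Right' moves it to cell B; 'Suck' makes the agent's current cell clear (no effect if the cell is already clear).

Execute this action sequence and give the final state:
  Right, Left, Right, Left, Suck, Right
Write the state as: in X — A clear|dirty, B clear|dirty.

1) do Right; now in B — A dirty, B clear
2) do Left; now in A — A dirty, B clear
3) do Right; now in B — A dirty, B clear
4) do Left; now in A — A dirty, B clear
5) do Suck; now in A — A clear, B clear
6) do Right; now in B — A clear, B clear

in B — A clear, B clear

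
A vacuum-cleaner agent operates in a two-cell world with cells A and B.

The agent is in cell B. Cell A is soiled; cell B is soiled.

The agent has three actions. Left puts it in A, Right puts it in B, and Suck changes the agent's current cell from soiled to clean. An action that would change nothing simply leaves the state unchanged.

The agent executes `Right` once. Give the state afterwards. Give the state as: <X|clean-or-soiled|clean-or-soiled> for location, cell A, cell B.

start: <B|soiled|soiled>
1) do Right; now <B|soiled|soiled>

<B|soiled|soiled>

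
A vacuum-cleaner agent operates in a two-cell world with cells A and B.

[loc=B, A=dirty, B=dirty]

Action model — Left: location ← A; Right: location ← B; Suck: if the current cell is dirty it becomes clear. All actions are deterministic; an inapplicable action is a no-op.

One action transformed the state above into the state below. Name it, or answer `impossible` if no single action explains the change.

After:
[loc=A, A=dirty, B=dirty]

try  Left: (A; A:dirty, B:dirty)  ← match
try Right: (B; A:dirty, B:dirty)
try  Suck: (B; A:dirty, B:clear)

Left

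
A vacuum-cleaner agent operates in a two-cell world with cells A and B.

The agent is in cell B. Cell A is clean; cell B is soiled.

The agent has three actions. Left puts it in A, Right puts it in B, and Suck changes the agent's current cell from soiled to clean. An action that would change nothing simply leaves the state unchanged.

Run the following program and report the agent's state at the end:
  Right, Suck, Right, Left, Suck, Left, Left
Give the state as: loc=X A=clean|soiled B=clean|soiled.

Right (#1): loc=B A=clean B=soiled
Suck (#2): loc=B A=clean B=clean
Right (#3): loc=B A=clean B=clean
Left (#4): loc=A A=clean B=clean
Suck (#5): loc=A A=clean B=clean
Left (#6): loc=A A=clean B=clean
Left (#7): loc=A A=clean B=clean

loc=A A=clean B=clean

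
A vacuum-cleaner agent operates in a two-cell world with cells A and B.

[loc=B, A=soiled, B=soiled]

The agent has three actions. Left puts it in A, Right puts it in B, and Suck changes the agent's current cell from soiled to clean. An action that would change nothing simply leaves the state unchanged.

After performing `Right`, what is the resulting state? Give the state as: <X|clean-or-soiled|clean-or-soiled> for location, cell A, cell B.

start: <B|soiled|soiled>
t=1 Right ⇒ <B|soiled|soiled>

<B|soiled|soiled>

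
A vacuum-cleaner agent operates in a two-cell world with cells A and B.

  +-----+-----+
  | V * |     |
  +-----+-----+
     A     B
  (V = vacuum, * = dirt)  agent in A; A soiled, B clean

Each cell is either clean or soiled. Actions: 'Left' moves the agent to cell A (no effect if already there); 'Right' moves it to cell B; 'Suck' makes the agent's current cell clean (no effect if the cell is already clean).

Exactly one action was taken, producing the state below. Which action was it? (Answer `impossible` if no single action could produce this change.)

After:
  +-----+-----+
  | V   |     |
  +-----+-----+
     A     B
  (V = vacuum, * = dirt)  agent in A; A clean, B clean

try  Left: (A; A:soiled, B:clean)
try Right: (B; A:soiled, B:clean)
try  Suck: (A; A:clean, B:clean)  ← match

Suck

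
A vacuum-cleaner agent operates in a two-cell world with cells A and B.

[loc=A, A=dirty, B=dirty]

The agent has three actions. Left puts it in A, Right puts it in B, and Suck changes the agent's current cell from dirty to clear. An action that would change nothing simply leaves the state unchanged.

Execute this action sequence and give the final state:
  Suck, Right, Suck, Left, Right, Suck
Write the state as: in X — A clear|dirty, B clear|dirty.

in B — A clear, B clear

Suck (#1): in A — A clear, B dirty
Right (#2): in B — A clear, B dirty
Suck (#3): in B — A clear, B clear
Left (#4): in A — A clear, B clear
Right (#5): in B — A clear, B clear
Suck (#6): in B — A clear, B clear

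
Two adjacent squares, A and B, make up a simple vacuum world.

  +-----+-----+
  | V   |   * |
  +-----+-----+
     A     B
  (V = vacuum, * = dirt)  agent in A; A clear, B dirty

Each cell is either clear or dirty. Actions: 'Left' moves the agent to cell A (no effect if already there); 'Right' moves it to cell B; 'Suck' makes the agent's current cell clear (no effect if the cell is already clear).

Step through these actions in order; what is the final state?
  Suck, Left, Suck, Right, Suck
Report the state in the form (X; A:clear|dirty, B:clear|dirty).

1) do Suck; now (A; A:clear, B:dirty)
2) do Left; now (A; A:clear, B:dirty)
3) do Suck; now (A; A:clear, B:dirty)
4) do Right; now (B; A:clear, B:dirty)
5) do Suck; now (B; A:clear, B:clear)

(B; A:clear, B:clear)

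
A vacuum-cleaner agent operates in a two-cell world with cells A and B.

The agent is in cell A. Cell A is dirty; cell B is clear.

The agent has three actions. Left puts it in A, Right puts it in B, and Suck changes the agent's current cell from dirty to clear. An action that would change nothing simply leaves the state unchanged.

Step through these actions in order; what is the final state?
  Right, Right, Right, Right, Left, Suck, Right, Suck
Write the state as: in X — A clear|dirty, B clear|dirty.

in B — A clear, B clear

t=1 Right ⇒ in B — A dirty, B clear
t=2 Right ⇒ in B — A dirty, B clear
t=3 Right ⇒ in B — A dirty, B clear
t=4 Right ⇒ in B — A dirty, B clear
t=5 Left ⇒ in A — A dirty, B clear
t=6 Suck ⇒ in A — A clear, B clear
t=7 Right ⇒ in B — A clear, B clear
t=8 Suck ⇒ in B — A clear, B clear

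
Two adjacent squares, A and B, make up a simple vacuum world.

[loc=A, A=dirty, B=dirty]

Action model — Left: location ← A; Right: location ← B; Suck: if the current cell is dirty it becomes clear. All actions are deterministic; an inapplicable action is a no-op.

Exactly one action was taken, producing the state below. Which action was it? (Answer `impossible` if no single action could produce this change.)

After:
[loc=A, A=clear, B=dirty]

try  Left: <A|dirty|dirty>
try Right: <B|dirty|dirty>
try  Suck: <A|clear|dirty>  ← match

Suck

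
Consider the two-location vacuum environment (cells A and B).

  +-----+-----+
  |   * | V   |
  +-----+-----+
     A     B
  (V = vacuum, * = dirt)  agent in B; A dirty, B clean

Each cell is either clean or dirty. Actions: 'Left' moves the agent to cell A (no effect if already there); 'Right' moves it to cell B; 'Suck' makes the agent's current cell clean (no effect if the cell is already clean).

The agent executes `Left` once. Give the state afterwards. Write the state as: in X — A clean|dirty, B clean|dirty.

in A — A dirty, B clean

start: in B — A dirty, B clean
1) do Left; now in A — A dirty, B clean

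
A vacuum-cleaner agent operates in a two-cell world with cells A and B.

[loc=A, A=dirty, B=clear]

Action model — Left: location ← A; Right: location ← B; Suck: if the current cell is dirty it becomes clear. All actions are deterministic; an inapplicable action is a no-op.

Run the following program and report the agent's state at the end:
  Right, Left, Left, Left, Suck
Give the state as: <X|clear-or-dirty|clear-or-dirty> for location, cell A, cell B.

<A|clear|clear>

1. Right → <B|dirty|clear>
2. Left → <A|dirty|clear>
3. Left → <A|dirty|clear>
4. Left → <A|dirty|clear>
5. Suck → <A|clear|clear>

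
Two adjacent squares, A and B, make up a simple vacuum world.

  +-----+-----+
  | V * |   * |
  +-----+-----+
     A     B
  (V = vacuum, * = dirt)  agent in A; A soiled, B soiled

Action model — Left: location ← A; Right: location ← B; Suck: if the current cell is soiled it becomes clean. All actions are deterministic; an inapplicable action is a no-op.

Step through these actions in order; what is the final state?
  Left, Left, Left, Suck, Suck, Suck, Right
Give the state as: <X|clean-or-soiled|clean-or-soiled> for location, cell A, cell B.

<B|clean|soiled>

step 1/7 (Left): <A|soiled|soiled>
step 2/7 (Left): <A|soiled|soiled>
step 3/7 (Left): <A|soiled|soiled>
step 4/7 (Suck): <A|clean|soiled>
step 5/7 (Suck): <A|clean|soiled>
step 6/7 (Suck): <A|clean|soiled>
step 7/7 (Right): <B|clean|soiled>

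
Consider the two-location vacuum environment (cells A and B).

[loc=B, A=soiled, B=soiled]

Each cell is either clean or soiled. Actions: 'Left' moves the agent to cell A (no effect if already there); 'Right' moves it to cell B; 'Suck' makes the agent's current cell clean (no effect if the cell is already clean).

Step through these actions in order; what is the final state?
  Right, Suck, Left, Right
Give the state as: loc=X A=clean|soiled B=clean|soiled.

loc=B A=soiled B=clean

Right (#1): loc=B A=soiled B=soiled
Suck (#2): loc=B A=soiled B=clean
Left (#3): loc=A A=soiled B=clean
Right (#4): loc=B A=soiled B=clean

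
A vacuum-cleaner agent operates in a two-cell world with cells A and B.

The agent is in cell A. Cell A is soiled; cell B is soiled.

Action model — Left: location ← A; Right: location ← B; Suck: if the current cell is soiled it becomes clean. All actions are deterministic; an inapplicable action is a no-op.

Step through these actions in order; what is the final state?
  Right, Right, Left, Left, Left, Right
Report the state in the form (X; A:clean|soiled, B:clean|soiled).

t=1 Right ⇒ (B; A:soiled, B:soiled)
t=2 Right ⇒ (B; A:soiled, B:soiled)
t=3 Left ⇒ (A; A:soiled, B:soiled)
t=4 Left ⇒ (A; A:soiled, B:soiled)
t=5 Left ⇒ (A; A:soiled, B:soiled)
t=6 Right ⇒ (B; A:soiled, B:soiled)

(B; A:soiled, B:soiled)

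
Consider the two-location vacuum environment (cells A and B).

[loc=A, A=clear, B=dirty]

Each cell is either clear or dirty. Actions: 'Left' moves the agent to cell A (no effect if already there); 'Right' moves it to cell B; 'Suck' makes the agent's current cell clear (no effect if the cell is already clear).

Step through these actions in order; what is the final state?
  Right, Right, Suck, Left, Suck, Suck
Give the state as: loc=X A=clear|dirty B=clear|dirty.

loc=A A=clear B=clear

Right (#1): loc=B A=clear B=dirty
Right (#2): loc=B A=clear B=dirty
Suck (#3): loc=B A=clear B=clear
Left (#4): loc=A A=clear B=clear
Suck (#5): loc=A A=clear B=clear
Suck (#6): loc=A A=clear B=clear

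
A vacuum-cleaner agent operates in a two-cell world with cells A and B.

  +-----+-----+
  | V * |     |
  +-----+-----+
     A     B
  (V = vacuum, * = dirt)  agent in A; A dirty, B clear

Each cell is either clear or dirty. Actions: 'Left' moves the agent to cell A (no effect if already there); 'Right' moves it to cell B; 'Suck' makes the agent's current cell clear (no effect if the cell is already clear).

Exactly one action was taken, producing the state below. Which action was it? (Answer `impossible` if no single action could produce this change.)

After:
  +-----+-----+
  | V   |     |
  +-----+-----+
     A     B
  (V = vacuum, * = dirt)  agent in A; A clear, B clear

Suck

try  Left: in A — A dirty, B clear
try Right: in B — A dirty, B clear
try  Suck: in A — A clear, B clear  ← match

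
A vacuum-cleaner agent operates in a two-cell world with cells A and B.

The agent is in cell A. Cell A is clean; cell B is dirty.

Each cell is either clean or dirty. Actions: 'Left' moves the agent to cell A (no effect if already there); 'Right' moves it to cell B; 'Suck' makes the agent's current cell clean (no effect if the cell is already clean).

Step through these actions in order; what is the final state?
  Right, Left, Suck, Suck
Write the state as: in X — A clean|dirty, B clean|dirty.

step 1/4 (Right): in B — A clean, B dirty
step 2/4 (Left): in A — A clean, B dirty
step 3/4 (Suck): in A — A clean, B dirty
step 4/4 (Suck): in A — A clean, B dirty

in A — A clean, B dirty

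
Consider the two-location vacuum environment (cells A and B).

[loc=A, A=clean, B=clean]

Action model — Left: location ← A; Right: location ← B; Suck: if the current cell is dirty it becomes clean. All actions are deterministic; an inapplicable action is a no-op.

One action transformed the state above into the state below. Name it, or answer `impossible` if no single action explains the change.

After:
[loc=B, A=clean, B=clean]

Right

try  Left: (A; A:clean, B:clean)
try Right: (B; A:clean, B:clean)  ← match
try  Suck: (A; A:clean, B:clean)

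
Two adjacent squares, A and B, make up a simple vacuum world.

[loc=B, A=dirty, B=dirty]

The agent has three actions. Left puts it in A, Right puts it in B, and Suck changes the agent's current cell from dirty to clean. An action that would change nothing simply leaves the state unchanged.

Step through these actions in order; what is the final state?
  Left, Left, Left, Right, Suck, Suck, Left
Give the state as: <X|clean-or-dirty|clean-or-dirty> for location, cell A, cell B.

<A|dirty|clean>

Left (#1): <A|dirty|dirty>
Left (#2): <A|dirty|dirty>
Left (#3): <A|dirty|dirty>
Right (#4): <B|dirty|dirty>
Suck (#5): <B|dirty|clean>
Suck (#6): <B|dirty|clean>
Left (#7): <A|dirty|clean>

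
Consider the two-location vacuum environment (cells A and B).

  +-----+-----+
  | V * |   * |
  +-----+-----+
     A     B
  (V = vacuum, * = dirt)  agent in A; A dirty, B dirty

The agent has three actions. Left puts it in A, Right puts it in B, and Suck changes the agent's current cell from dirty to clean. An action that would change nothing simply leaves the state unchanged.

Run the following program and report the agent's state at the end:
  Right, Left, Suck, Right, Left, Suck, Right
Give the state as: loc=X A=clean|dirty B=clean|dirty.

t=1 Right ⇒ loc=B A=dirty B=dirty
t=2 Left ⇒ loc=A A=dirty B=dirty
t=3 Suck ⇒ loc=A A=clean B=dirty
t=4 Right ⇒ loc=B A=clean B=dirty
t=5 Left ⇒ loc=A A=clean B=dirty
t=6 Suck ⇒ loc=A A=clean B=dirty
t=7 Right ⇒ loc=B A=clean B=dirty

loc=B A=clean B=dirty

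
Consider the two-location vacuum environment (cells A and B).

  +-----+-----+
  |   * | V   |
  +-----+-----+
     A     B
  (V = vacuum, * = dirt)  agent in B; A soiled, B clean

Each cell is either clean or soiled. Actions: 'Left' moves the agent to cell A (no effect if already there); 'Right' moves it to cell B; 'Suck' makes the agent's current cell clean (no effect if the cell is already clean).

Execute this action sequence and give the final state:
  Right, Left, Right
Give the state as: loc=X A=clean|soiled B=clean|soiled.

Right (#1): loc=B A=soiled B=clean
Left (#2): loc=A A=soiled B=clean
Right (#3): loc=B A=soiled B=clean

loc=B A=soiled B=clean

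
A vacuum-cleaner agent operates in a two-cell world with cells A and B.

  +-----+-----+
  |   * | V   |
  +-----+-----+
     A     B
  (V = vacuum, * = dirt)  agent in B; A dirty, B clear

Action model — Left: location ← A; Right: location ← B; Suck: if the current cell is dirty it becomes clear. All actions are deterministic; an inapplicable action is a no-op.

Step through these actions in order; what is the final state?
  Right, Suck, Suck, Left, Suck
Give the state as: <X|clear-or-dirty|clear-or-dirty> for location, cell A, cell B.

1. Right → <B|dirty|clear>
2. Suck → <B|dirty|clear>
3. Suck → <B|dirty|clear>
4. Left → <A|dirty|clear>
5. Suck → <A|clear|clear>

<A|clear|clear>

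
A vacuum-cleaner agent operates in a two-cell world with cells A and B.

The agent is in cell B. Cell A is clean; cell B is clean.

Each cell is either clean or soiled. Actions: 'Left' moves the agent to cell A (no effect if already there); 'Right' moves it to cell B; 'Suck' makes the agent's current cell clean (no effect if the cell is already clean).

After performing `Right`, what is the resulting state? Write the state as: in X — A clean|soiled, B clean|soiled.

start: in B — A clean, B clean
1. Right → in B — A clean, B clean

in B — A clean, B clean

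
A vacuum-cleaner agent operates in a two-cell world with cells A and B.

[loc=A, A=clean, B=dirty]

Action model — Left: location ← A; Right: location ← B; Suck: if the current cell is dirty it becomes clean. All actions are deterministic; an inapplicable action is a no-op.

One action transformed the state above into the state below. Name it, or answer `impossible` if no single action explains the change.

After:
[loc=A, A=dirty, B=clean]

impossible

try  Left: in A — A clean, B dirty
try Right: in B — A clean, B dirty
try  Suck: in A — A clean, B dirty
no single action produces the after-state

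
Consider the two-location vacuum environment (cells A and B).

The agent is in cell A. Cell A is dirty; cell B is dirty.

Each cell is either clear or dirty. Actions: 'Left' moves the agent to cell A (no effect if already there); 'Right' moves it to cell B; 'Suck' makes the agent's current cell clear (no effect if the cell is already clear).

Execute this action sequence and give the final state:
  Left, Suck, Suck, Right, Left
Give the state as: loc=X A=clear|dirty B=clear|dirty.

1. Left → loc=A A=dirty B=dirty
2. Suck → loc=A A=clear B=dirty
3. Suck → loc=A A=clear B=dirty
4. Right → loc=B A=clear B=dirty
5. Left → loc=A A=clear B=dirty

loc=A A=clear B=dirty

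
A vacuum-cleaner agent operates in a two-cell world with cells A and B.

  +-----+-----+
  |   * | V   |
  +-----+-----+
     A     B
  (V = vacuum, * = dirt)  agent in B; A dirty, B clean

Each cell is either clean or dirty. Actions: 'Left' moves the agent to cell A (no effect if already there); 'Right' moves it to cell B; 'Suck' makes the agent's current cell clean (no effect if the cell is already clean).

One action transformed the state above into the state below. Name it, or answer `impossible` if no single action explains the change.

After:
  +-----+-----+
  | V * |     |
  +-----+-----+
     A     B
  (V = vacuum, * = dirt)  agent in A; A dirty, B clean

Left

try  Left: <A|dirty|clean>  ← match
try Right: <B|dirty|clean>
try  Suck: <B|dirty|clean>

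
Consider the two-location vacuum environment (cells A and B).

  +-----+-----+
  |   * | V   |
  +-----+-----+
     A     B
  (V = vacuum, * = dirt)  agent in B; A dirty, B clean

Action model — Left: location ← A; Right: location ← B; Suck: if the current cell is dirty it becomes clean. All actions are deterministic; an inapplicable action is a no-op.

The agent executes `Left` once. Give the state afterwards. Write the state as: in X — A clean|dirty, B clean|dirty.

start: in B — A dirty, B clean
Left (#1): in A — A dirty, B clean

in A — A dirty, B clean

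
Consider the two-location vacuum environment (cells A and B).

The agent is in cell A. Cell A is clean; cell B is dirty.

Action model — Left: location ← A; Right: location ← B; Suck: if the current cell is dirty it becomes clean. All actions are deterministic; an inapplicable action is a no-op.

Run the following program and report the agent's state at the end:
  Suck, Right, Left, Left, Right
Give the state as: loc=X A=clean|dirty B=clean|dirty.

loc=B A=clean B=dirty

1) do Suck; now loc=A A=clean B=dirty
2) do Right; now loc=B A=clean B=dirty
3) do Left; now loc=A A=clean B=dirty
4) do Left; now loc=A A=clean B=dirty
5) do Right; now loc=B A=clean B=dirty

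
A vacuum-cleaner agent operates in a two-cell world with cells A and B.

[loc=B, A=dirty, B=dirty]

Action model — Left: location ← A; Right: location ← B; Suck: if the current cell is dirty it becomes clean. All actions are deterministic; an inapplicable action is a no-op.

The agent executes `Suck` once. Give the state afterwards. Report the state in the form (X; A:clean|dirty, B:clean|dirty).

(B; A:dirty, B:clean)

start: (B; A:dirty, B:dirty)
t=1 Suck ⇒ (B; A:dirty, B:clean)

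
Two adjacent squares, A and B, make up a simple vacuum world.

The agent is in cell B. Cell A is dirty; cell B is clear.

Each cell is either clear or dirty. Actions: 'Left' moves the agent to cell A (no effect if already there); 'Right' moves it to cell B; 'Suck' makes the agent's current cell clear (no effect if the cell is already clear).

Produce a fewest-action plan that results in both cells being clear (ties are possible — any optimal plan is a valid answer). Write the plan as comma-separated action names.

Left, Suck

Left (#1): (A; A:dirty, B:clear)
Suck (#2): (A; A:clear, B:clear)
min 2: go A then Suck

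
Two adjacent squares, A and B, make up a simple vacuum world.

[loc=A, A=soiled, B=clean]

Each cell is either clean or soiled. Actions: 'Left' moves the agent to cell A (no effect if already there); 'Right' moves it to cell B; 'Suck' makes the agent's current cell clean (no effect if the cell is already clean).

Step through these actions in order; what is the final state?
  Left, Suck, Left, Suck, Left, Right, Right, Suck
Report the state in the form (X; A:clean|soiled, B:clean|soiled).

(B; A:clean, B:clean)

t=1 Left ⇒ (A; A:soiled, B:clean)
t=2 Suck ⇒ (A; A:clean, B:clean)
t=3 Left ⇒ (A; A:clean, B:clean)
t=4 Suck ⇒ (A; A:clean, B:clean)
t=5 Left ⇒ (A; A:clean, B:clean)
t=6 Right ⇒ (B; A:clean, B:clean)
t=7 Right ⇒ (B; A:clean, B:clean)
t=8 Suck ⇒ (B; A:clean, B:clean)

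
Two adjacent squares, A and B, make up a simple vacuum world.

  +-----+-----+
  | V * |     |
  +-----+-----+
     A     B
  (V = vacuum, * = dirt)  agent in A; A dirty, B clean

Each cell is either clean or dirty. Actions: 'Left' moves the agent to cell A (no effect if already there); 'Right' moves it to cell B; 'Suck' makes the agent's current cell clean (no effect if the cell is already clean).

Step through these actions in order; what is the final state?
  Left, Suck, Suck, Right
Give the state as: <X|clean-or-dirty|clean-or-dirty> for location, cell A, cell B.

t=1 Left ⇒ <A|dirty|clean>
t=2 Suck ⇒ <A|clean|clean>
t=3 Suck ⇒ <A|clean|clean>
t=4 Right ⇒ <B|clean|clean>

<B|clean|clean>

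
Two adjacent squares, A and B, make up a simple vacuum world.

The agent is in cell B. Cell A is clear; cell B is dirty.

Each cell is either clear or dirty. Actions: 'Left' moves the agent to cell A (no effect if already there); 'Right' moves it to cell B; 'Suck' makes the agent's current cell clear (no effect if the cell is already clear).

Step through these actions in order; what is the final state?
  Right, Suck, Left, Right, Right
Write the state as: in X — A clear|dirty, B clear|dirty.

t=1 Right ⇒ in B — A clear, B dirty
t=2 Suck ⇒ in B — A clear, B clear
t=3 Left ⇒ in A — A clear, B clear
t=4 Right ⇒ in B — A clear, B clear
t=5 Right ⇒ in B — A clear, B clear

in B — A clear, B clear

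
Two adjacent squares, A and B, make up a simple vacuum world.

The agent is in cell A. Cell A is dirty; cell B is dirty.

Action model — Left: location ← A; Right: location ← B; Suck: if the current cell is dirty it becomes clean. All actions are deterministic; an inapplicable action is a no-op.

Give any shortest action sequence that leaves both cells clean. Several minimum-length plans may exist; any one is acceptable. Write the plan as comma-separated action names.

Suck, Right, Suck

t=1 Suck ⇒ loc=A A=clean B=dirty
t=2 Right ⇒ loc=B A=clean B=dirty
t=3 Suck ⇒ loc=B A=clean B=clean
min 3: Suck A + move + Suck B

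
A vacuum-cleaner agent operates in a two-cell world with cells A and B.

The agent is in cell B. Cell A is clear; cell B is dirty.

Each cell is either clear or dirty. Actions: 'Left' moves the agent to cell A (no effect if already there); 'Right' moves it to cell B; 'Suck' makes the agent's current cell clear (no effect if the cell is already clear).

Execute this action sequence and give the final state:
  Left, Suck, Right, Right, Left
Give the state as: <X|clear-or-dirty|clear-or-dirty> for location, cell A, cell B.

Left (#1): <A|clear|dirty>
Suck (#2): <A|clear|dirty>
Right (#3): <B|clear|dirty>
Right (#4): <B|clear|dirty>
Left (#5): <A|clear|dirty>

<A|clear|dirty>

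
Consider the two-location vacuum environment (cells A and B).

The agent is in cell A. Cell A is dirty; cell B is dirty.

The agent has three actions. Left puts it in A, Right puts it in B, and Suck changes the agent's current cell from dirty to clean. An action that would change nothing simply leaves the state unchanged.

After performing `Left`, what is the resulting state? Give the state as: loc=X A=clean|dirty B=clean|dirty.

start: loc=A A=dirty B=dirty
t=1 Left ⇒ loc=A A=dirty B=dirty

loc=A A=dirty B=dirty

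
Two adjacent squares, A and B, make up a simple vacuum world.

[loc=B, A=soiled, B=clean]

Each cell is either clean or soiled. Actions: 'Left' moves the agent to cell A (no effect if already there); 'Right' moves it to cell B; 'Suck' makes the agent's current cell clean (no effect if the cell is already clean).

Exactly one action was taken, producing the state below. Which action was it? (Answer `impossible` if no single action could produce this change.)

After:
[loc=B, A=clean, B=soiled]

try  Left: in A — A soiled, B clean
try Right: in B — A soiled, B clean
try  Suck: in B — A soiled, B clean
no single action produces the after-state

impossible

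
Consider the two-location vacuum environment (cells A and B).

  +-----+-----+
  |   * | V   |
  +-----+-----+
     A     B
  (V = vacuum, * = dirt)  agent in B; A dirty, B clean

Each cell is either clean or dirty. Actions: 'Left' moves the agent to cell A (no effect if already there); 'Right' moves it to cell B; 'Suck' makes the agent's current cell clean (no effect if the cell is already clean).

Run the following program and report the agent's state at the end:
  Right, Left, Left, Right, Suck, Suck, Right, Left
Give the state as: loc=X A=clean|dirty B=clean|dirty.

t=1 Right ⇒ loc=B A=dirty B=clean
t=2 Left ⇒ loc=A A=dirty B=clean
t=3 Left ⇒ loc=A A=dirty B=clean
t=4 Right ⇒ loc=B A=dirty B=clean
t=5 Suck ⇒ loc=B A=dirty B=clean
t=6 Suck ⇒ loc=B A=dirty B=clean
t=7 Right ⇒ loc=B A=dirty B=clean
t=8 Left ⇒ loc=A A=dirty B=clean

loc=A A=dirty B=clean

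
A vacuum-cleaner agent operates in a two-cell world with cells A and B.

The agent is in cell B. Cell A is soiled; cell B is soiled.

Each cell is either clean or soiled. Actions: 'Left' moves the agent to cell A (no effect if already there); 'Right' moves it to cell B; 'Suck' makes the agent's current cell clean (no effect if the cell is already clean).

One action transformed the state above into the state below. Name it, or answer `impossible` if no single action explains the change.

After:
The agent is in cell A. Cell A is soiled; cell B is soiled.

Left

try  Left: loc=A A=soiled B=soiled  ← match
try Right: loc=B A=soiled B=soiled
try  Suck: loc=B A=soiled B=clean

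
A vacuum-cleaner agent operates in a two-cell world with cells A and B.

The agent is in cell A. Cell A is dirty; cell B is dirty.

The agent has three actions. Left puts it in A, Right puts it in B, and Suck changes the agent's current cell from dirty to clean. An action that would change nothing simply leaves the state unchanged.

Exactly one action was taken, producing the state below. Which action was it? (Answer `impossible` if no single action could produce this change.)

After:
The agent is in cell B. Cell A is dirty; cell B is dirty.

Right

try  Left: (A; A:dirty, B:dirty)
try Right: (B; A:dirty, B:dirty)  ← match
try  Suck: (A; A:clean, B:dirty)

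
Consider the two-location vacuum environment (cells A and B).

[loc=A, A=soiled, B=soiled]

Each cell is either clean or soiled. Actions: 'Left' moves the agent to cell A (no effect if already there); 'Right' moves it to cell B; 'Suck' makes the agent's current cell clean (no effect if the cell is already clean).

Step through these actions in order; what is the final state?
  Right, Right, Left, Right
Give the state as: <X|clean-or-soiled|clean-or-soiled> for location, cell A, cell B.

<B|soiled|soiled>

Right (#1): <B|soiled|soiled>
Right (#2): <B|soiled|soiled>
Left (#3): <A|soiled|soiled>
Right (#4): <B|soiled|soiled>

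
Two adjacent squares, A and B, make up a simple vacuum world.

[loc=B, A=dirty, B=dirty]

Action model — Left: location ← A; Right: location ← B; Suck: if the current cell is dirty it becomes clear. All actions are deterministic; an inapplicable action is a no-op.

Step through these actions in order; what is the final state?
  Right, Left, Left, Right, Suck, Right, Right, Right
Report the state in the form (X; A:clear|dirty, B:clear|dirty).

Right (#1): (B; A:dirty, B:dirty)
Left (#2): (A; A:dirty, B:dirty)
Left (#3): (A; A:dirty, B:dirty)
Right (#4): (B; A:dirty, B:dirty)
Suck (#5): (B; A:dirty, B:clear)
Right (#6): (B; A:dirty, B:clear)
Right (#7): (B; A:dirty, B:clear)
Right (#8): (B; A:dirty, B:clear)

(B; A:dirty, B:clear)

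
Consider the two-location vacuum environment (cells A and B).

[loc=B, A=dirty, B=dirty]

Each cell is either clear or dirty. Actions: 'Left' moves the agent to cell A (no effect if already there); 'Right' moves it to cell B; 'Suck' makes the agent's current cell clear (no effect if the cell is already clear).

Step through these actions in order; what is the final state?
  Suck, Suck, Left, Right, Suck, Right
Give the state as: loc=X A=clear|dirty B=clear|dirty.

Suck (#1): loc=B A=dirty B=clear
Suck (#2): loc=B A=dirty B=clear
Left (#3): loc=A A=dirty B=clear
Right (#4): loc=B A=dirty B=clear
Suck (#5): loc=B A=dirty B=clear
Right (#6): loc=B A=dirty B=clear

loc=B A=dirty B=clear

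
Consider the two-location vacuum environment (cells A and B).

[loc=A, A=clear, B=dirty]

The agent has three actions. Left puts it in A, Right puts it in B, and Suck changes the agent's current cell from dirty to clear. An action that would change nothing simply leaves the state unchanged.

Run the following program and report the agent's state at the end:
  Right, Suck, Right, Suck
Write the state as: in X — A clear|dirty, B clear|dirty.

1) do Right; now in B — A clear, B dirty
2) do Suck; now in B — A clear, B clear
3) do Right; now in B — A clear, B clear
4) do Suck; now in B — A clear, B clear

in B — A clear, B clear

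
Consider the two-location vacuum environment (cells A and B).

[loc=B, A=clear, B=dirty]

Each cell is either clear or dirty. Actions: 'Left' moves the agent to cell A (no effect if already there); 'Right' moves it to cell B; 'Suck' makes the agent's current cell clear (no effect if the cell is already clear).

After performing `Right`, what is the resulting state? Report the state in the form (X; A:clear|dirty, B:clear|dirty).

start: (B; A:clear, B:dirty)
1. Right → (B; A:clear, B:dirty)

(B; A:clear, B:dirty)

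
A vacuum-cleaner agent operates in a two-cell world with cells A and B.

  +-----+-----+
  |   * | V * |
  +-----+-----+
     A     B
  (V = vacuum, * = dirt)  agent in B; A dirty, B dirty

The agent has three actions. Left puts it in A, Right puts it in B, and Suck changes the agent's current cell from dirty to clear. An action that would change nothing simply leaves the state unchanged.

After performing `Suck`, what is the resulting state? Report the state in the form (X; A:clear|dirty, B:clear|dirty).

start: (B; A:dirty, B:dirty)
1. Suck → (B; A:dirty, B:clear)

(B; A:dirty, B:clear)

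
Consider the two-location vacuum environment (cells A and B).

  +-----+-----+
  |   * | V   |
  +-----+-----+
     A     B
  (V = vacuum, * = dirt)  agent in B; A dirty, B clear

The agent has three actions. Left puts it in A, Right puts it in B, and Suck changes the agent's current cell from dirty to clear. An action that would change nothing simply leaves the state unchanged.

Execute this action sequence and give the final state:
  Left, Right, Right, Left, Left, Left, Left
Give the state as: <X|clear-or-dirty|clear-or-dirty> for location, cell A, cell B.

1. Left → <A|dirty|clear>
2. Right → <B|dirty|clear>
3. Right → <B|dirty|clear>
4. Left → <A|dirty|clear>
5. Left → <A|dirty|clear>
6. Left → <A|dirty|clear>
7. Left → <A|dirty|clear>

<A|dirty|clear>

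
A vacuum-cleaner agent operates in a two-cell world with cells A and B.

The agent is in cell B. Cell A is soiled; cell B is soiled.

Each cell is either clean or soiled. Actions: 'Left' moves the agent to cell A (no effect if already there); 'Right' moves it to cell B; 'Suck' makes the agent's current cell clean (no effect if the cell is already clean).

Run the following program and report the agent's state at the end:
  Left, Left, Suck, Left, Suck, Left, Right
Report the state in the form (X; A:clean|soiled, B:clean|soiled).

t=1 Left ⇒ (A; A:soiled, B:soiled)
t=2 Left ⇒ (A; A:soiled, B:soiled)
t=3 Suck ⇒ (A; A:clean, B:soiled)
t=4 Left ⇒ (A; A:clean, B:soiled)
t=5 Suck ⇒ (A; A:clean, B:soiled)
t=6 Left ⇒ (A; A:clean, B:soiled)
t=7 Right ⇒ (B; A:clean, B:soiled)

(B; A:clean, B:soiled)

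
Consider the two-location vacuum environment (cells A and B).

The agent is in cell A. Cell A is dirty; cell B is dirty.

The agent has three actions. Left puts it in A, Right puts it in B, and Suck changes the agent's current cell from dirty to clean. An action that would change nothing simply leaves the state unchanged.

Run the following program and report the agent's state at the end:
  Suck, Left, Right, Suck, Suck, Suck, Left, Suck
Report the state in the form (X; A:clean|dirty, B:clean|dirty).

(A; A:clean, B:clean)

t=1 Suck ⇒ (A; A:clean, B:dirty)
t=2 Left ⇒ (A; A:clean, B:dirty)
t=3 Right ⇒ (B; A:clean, B:dirty)
t=4 Suck ⇒ (B; A:clean, B:clean)
t=5 Suck ⇒ (B; A:clean, B:clean)
t=6 Suck ⇒ (B; A:clean, B:clean)
t=7 Left ⇒ (A; A:clean, B:clean)
t=8 Suck ⇒ (A; A:clean, B:clean)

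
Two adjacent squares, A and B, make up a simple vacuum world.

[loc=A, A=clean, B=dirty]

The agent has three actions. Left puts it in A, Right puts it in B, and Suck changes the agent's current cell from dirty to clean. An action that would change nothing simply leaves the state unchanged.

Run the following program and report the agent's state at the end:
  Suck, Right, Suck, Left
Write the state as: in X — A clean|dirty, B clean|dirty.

step 1/4 (Suck): in A — A clean, B dirty
step 2/4 (Right): in B — A clean, B dirty
step 3/4 (Suck): in B — A clean, B clean
step 4/4 (Left): in A — A clean, B clean

in A — A clean, B clean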